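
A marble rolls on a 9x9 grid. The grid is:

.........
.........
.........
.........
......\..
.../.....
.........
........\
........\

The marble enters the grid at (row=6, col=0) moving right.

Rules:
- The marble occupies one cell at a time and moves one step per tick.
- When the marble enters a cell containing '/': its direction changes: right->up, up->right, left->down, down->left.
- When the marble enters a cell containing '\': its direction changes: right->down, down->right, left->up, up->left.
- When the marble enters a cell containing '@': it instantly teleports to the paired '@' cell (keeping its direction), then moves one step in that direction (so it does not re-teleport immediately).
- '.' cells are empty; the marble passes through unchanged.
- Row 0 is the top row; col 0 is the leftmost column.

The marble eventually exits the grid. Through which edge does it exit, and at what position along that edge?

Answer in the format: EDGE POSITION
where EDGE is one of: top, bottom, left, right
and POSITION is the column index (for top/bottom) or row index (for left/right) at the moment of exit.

Answer: right 6

Derivation:
Step 1: enter (6,0), '.' pass, move right to (6,1)
Step 2: enter (6,1), '.' pass, move right to (6,2)
Step 3: enter (6,2), '.' pass, move right to (6,3)
Step 4: enter (6,3), '.' pass, move right to (6,4)
Step 5: enter (6,4), '.' pass, move right to (6,5)
Step 6: enter (6,5), '.' pass, move right to (6,6)
Step 7: enter (6,6), '.' pass, move right to (6,7)
Step 8: enter (6,7), '.' pass, move right to (6,8)
Step 9: enter (6,8), '.' pass, move right to (6,9)
Step 10: at (6,9) — EXIT via right edge, pos 6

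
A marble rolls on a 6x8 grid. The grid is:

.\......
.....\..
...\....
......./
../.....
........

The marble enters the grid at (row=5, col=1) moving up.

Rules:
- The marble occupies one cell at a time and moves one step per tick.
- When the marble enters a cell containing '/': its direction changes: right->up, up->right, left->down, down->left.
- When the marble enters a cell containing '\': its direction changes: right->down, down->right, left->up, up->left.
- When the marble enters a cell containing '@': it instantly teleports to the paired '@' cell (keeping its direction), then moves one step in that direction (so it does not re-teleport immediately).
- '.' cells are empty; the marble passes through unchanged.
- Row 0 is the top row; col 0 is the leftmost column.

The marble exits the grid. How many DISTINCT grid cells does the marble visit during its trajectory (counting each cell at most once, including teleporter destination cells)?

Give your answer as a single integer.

Step 1: enter (5,1), '.' pass, move up to (4,1)
Step 2: enter (4,1), '.' pass, move up to (3,1)
Step 3: enter (3,1), '.' pass, move up to (2,1)
Step 4: enter (2,1), '.' pass, move up to (1,1)
Step 5: enter (1,1), '.' pass, move up to (0,1)
Step 6: enter (0,1), '\' deflects up->left, move left to (0,0)
Step 7: enter (0,0), '.' pass, move left to (0,-1)
Step 8: at (0,-1) — EXIT via left edge, pos 0
Distinct cells visited: 7 (path length 7)

Answer: 7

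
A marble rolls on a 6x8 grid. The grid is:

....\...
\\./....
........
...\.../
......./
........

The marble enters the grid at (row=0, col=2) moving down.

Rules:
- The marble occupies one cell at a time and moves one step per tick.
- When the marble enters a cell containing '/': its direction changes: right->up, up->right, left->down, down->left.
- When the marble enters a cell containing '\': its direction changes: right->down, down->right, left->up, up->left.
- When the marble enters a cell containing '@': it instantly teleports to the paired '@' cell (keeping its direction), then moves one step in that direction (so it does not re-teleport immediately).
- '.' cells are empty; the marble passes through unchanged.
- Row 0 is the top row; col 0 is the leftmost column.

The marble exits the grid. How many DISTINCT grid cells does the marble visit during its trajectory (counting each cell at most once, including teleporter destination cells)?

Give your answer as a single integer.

Step 1: enter (0,2), '.' pass, move down to (1,2)
Step 2: enter (1,2), '.' pass, move down to (2,2)
Step 3: enter (2,2), '.' pass, move down to (3,2)
Step 4: enter (3,2), '.' pass, move down to (4,2)
Step 5: enter (4,2), '.' pass, move down to (5,2)
Step 6: enter (5,2), '.' pass, move down to (6,2)
Step 7: at (6,2) — EXIT via bottom edge, pos 2
Distinct cells visited: 6 (path length 6)

Answer: 6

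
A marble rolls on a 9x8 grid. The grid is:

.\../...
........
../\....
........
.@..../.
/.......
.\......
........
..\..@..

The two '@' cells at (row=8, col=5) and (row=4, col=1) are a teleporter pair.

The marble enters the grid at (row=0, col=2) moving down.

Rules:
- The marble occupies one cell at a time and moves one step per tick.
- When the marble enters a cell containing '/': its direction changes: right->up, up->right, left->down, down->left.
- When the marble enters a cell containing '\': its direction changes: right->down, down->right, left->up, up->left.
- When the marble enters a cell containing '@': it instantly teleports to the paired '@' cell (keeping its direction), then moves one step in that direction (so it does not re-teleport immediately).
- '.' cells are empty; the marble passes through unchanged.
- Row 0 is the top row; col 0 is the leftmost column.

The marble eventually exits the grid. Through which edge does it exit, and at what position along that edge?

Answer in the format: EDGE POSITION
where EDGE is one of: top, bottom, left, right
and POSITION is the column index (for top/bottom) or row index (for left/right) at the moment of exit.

Answer: left 2

Derivation:
Step 1: enter (0,2), '.' pass, move down to (1,2)
Step 2: enter (1,2), '.' pass, move down to (2,2)
Step 3: enter (2,2), '/' deflects down->left, move left to (2,1)
Step 4: enter (2,1), '.' pass, move left to (2,0)
Step 5: enter (2,0), '.' pass, move left to (2,-1)
Step 6: at (2,-1) — EXIT via left edge, pos 2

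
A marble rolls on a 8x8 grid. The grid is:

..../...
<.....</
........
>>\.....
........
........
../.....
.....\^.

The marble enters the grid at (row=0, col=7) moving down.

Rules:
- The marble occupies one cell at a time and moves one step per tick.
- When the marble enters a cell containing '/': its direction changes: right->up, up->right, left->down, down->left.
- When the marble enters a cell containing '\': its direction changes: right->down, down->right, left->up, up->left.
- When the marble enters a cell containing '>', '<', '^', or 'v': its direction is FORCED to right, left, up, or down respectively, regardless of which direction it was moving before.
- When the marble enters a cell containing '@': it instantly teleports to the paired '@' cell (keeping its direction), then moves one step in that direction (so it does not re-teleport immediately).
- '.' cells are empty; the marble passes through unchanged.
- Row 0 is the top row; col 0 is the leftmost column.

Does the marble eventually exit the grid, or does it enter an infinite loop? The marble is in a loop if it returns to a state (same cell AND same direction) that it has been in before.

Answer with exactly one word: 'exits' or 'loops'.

Answer: exits

Derivation:
Step 1: enter (0,7), '.' pass, move down to (1,7)
Step 2: enter (1,7), '/' deflects down->left, move left to (1,6)
Step 3: enter (1,6), '<' forces left->left, move left to (1,5)
Step 4: enter (1,5), '.' pass, move left to (1,4)
Step 5: enter (1,4), '.' pass, move left to (1,3)
Step 6: enter (1,3), '.' pass, move left to (1,2)
Step 7: enter (1,2), '.' pass, move left to (1,1)
Step 8: enter (1,1), '.' pass, move left to (1,0)
Step 9: enter (1,0), '<' forces left->left, move left to (1,-1)
Step 10: at (1,-1) — EXIT via left edge, pos 1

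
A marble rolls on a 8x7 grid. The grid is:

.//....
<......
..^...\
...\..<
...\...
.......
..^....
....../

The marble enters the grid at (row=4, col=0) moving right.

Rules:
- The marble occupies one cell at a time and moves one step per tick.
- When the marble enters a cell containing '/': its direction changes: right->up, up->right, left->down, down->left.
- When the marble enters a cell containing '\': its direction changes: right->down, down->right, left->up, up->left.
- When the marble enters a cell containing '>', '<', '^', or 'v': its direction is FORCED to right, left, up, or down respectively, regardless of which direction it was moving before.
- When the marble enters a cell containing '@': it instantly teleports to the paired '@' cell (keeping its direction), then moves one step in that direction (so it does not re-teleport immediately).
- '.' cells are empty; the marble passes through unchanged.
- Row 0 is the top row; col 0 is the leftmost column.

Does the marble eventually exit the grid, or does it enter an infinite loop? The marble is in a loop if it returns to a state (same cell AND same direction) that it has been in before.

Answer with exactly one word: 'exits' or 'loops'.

Step 1: enter (4,0), '.' pass, move right to (4,1)
Step 2: enter (4,1), '.' pass, move right to (4,2)
Step 3: enter (4,2), '.' pass, move right to (4,3)
Step 4: enter (4,3), '\' deflects right->down, move down to (5,3)
Step 5: enter (5,3), '.' pass, move down to (6,3)
Step 6: enter (6,3), '.' pass, move down to (7,3)
Step 7: enter (7,3), '.' pass, move down to (8,3)
Step 8: at (8,3) — EXIT via bottom edge, pos 3

Answer: exits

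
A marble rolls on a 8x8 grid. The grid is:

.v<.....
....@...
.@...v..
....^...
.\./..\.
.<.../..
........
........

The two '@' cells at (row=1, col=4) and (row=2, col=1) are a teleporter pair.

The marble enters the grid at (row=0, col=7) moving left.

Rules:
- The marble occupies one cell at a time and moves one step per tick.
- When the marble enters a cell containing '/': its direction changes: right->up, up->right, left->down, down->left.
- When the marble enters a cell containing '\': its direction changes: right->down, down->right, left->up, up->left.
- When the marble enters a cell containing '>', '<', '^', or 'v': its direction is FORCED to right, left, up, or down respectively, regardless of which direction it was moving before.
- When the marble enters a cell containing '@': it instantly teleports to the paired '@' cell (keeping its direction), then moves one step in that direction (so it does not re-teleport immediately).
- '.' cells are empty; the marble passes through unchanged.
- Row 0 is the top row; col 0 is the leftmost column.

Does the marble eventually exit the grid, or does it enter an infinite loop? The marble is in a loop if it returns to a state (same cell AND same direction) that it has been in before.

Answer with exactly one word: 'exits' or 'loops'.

Answer: loops

Derivation:
Step 1: enter (0,7), '.' pass, move left to (0,6)
Step 2: enter (0,6), '.' pass, move left to (0,5)
Step 3: enter (0,5), '.' pass, move left to (0,4)
Step 4: enter (0,4), '.' pass, move left to (0,3)
Step 5: enter (0,3), '.' pass, move left to (0,2)
Step 6: enter (0,2), '<' forces left->left, move left to (0,1)
Step 7: enter (0,1), 'v' forces left->down, move down to (1,1)
Step 8: enter (1,1), '.' pass, move down to (2,1)
Step 9: enter (2,1), '@' teleport (2,1)->(1,4), also enter (1,4), move down to (2,4)
Step 10: enter (2,4), '.' pass, move down to (3,4)
Step 11: enter (3,4), '^' forces down->up, move up to (2,4)
Step 12: enter (2,4), '.' pass, move up to (1,4)
Step 13: enter (1,4), '@' teleport (1,4)->(2,1), also enter (2,1), move up to (1,1)
Step 14: enter (1,1), '.' pass, move up to (0,1)
Step 15: enter (0,1), 'v' forces up->down, move down to (1,1)
Step 16: at (1,1) dir=down — LOOP DETECTED (seen before)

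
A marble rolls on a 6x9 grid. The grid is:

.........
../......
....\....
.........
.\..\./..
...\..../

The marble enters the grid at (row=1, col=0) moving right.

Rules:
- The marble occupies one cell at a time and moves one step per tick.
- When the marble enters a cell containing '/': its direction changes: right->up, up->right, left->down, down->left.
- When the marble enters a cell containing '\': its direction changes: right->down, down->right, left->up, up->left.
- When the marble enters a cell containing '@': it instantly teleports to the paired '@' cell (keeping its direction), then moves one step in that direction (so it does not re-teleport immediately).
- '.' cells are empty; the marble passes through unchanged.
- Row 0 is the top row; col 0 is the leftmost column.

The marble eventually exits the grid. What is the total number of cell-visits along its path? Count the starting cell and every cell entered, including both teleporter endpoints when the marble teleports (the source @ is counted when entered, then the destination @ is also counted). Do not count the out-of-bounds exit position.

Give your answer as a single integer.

Step 1: enter (1,0), '.' pass, move right to (1,1)
Step 2: enter (1,1), '.' pass, move right to (1,2)
Step 3: enter (1,2), '/' deflects right->up, move up to (0,2)
Step 4: enter (0,2), '.' pass, move up to (-1,2)
Step 5: at (-1,2) — EXIT via top edge, pos 2
Path length (cell visits): 4

Answer: 4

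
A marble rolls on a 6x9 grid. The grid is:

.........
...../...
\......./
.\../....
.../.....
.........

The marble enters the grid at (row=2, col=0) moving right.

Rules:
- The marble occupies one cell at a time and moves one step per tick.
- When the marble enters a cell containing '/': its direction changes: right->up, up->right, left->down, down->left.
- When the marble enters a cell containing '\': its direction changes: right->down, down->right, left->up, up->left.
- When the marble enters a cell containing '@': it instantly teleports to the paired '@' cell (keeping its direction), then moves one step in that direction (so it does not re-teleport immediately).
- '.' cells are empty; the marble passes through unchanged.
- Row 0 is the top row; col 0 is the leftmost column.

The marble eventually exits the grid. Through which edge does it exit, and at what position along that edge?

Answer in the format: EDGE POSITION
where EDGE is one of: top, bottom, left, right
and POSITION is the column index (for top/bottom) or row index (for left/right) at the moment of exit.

Answer: bottom 0

Derivation:
Step 1: enter (2,0), '\' deflects right->down, move down to (3,0)
Step 2: enter (3,0), '.' pass, move down to (4,0)
Step 3: enter (4,0), '.' pass, move down to (5,0)
Step 4: enter (5,0), '.' pass, move down to (6,0)
Step 5: at (6,0) — EXIT via bottom edge, pos 0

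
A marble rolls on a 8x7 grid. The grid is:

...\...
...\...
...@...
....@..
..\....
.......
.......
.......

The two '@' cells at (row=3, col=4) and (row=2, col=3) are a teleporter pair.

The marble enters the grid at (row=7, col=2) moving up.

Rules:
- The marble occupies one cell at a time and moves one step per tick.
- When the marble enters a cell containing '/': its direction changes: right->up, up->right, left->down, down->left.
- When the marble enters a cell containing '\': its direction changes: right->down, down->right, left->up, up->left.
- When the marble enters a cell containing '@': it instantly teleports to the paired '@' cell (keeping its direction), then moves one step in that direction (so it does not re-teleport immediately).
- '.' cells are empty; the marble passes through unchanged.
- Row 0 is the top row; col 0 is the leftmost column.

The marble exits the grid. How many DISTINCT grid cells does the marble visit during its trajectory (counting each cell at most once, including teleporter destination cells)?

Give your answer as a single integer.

Step 1: enter (7,2), '.' pass, move up to (6,2)
Step 2: enter (6,2), '.' pass, move up to (5,2)
Step 3: enter (5,2), '.' pass, move up to (4,2)
Step 4: enter (4,2), '\' deflects up->left, move left to (4,1)
Step 5: enter (4,1), '.' pass, move left to (4,0)
Step 6: enter (4,0), '.' pass, move left to (4,-1)
Step 7: at (4,-1) — EXIT via left edge, pos 4
Distinct cells visited: 6 (path length 6)

Answer: 6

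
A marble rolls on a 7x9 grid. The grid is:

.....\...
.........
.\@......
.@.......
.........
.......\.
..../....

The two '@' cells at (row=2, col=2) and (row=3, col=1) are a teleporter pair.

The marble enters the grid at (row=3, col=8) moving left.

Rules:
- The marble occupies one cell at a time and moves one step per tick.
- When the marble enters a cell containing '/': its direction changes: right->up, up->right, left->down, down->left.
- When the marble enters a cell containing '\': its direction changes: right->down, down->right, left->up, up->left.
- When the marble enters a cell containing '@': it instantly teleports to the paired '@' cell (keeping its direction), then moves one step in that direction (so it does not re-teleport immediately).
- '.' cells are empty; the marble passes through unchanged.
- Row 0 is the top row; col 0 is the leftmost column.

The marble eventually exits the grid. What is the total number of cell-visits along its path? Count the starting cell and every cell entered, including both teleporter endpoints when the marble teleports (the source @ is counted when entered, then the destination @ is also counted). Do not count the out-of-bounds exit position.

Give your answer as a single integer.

Answer: 12

Derivation:
Step 1: enter (3,8), '.' pass, move left to (3,7)
Step 2: enter (3,7), '.' pass, move left to (3,6)
Step 3: enter (3,6), '.' pass, move left to (3,5)
Step 4: enter (3,5), '.' pass, move left to (3,4)
Step 5: enter (3,4), '.' pass, move left to (3,3)
Step 6: enter (3,3), '.' pass, move left to (3,2)
Step 7: enter (3,2), '.' pass, move left to (3,1)
Step 8: enter (3,1), '@' teleport (3,1)->(2,2), also enter (2,2), move left to (2,1)
Step 9: enter (2,1), '\' deflects left->up, move up to (1,1)
Step 10: enter (1,1), '.' pass, move up to (0,1)
Step 11: enter (0,1), '.' pass, move up to (-1,1)
Step 12: at (-1,1) — EXIT via top edge, pos 1
Path length (cell visits): 12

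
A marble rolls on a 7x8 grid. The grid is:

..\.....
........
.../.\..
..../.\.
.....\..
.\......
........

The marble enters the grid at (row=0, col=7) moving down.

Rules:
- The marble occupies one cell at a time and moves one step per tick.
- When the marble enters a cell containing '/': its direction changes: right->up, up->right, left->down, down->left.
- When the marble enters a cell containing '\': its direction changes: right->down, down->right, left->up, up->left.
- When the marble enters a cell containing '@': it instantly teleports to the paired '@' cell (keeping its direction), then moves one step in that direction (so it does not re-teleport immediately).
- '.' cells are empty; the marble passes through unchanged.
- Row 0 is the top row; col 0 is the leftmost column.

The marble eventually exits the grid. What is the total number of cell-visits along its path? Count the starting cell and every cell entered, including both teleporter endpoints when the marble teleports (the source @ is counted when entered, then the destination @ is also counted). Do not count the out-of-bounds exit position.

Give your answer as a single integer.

Step 1: enter (0,7), '.' pass, move down to (1,7)
Step 2: enter (1,7), '.' pass, move down to (2,7)
Step 3: enter (2,7), '.' pass, move down to (3,7)
Step 4: enter (3,7), '.' pass, move down to (4,7)
Step 5: enter (4,7), '.' pass, move down to (5,7)
Step 6: enter (5,7), '.' pass, move down to (6,7)
Step 7: enter (6,7), '.' pass, move down to (7,7)
Step 8: at (7,7) — EXIT via bottom edge, pos 7
Path length (cell visits): 7

Answer: 7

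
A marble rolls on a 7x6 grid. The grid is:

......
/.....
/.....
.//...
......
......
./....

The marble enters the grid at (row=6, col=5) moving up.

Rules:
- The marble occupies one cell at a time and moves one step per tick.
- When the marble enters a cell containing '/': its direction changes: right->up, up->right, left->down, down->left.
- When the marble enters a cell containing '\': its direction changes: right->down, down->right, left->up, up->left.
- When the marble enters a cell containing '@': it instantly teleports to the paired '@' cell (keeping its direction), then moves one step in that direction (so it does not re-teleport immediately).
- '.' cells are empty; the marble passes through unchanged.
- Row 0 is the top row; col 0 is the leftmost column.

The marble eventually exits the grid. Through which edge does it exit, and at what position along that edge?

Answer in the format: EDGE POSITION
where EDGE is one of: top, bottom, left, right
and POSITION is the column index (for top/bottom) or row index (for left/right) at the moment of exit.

Step 1: enter (6,5), '.' pass, move up to (5,5)
Step 2: enter (5,5), '.' pass, move up to (4,5)
Step 3: enter (4,5), '.' pass, move up to (3,5)
Step 4: enter (3,5), '.' pass, move up to (2,5)
Step 5: enter (2,5), '.' pass, move up to (1,5)
Step 6: enter (1,5), '.' pass, move up to (0,5)
Step 7: enter (0,5), '.' pass, move up to (-1,5)
Step 8: at (-1,5) — EXIT via top edge, pos 5

Answer: top 5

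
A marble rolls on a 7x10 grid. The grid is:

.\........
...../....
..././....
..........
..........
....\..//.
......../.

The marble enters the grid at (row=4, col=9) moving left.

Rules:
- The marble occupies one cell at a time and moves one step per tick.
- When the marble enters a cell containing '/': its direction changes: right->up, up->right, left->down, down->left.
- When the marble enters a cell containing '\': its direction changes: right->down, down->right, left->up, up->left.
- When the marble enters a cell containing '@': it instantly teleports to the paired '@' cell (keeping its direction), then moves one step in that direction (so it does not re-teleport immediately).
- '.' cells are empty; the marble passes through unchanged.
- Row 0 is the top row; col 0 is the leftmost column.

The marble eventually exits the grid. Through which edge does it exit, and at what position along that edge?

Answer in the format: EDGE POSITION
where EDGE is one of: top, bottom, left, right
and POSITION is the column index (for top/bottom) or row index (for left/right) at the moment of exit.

Answer: left 4

Derivation:
Step 1: enter (4,9), '.' pass, move left to (4,8)
Step 2: enter (4,8), '.' pass, move left to (4,7)
Step 3: enter (4,7), '.' pass, move left to (4,6)
Step 4: enter (4,6), '.' pass, move left to (4,5)
Step 5: enter (4,5), '.' pass, move left to (4,4)
Step 6: enter (4,4), '.' pass, move left to (4,3)
Step 7: enter (4,3), '.' pass, move left to (4,2)
Step 8: enter (4,2), '.' pass, move left to (4,1)
Step 9: enter (4,1), '.' pass, move left to (4,0)
Step 10: enter (4,0), '.' pass, move left to (4,-1)
Step 11: at (4,-1) — EXIT via left edge, pos 4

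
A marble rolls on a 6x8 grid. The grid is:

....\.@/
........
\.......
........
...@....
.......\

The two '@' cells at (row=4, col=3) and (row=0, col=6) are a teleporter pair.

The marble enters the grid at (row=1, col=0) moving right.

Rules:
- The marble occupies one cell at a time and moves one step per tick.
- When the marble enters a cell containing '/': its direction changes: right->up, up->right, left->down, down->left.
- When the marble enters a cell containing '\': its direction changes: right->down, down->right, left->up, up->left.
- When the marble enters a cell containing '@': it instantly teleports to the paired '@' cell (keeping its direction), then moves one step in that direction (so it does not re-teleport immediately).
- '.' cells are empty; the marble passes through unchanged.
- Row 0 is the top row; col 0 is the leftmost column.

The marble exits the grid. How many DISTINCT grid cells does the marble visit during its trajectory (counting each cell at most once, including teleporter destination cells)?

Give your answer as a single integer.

Step 1: enter (1,0), '.' pass, move right to (1,1)
Step 2: enter (1,1), '.' pass, move right to (1,2)
Step 3: enter (1,2), '.' pass, move right to (1,3)
Step 4: enter (1,3), '.' pass, move right to (1,4)
Step 5: enter (1,4), '.' pass, move right to (1,5)
Step 6: enter (1,5), '.' pass, move right to (1,6)
Step 7: enter (1,6), '.' pass, move right to (1,7)
Step 8: enter (1,7), '.' pass, move right to (1,8)
Step 9: at (1,8) — EXIT via right edge, pos 1
Distinct cells visited: 8 (path length 8)

Answer: 8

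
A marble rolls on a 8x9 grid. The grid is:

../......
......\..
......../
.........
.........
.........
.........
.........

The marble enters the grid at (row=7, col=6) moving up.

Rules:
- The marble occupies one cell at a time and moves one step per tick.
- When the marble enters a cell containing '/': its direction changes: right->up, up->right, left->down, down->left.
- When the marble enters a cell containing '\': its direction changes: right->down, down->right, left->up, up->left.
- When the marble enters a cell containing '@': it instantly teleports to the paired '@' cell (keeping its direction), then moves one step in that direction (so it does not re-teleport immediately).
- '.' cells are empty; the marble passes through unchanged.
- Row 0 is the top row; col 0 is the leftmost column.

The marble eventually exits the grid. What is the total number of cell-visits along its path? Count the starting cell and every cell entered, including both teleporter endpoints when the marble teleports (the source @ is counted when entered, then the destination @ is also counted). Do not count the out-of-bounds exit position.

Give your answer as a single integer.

Step 1: enter (7,6), '.' pass, move up to (6,6)
Step 2: enter (6,6), '.' pass, move up to (5,6)
Step 3: enter (5,6), '.' pass, move up to (4,6)
Step 4: enter (4,6), '.' pass, move up to (3,6)
Step 5: enter (3,6), '.' pass, move up to (2,6)
Step 6: enter (2,6), '.' pass, move up to (1,6)
Step 7: enter (1,6), '\' deflects up->left, move left to (1,5)
Step 8: enter (1,5), '.' pass, move left to (1,4)
Step 9: enter (1,4), '.' pass, move left to (1,3)
Step 10: enter (1,3), '.' pass, move left to (1,2)
Step 11: enter (1,2), '.' pass, move left to (1,1)
Step 12: enter (1,1), '.' pass, move left to (1,0)
Step 13: enter (1,0), '.' pass, move left to (1,-1)
Step 14: at (1,-1) — EXIT via left edge, pos 1
Path length (cell visits): 13

Answer: 13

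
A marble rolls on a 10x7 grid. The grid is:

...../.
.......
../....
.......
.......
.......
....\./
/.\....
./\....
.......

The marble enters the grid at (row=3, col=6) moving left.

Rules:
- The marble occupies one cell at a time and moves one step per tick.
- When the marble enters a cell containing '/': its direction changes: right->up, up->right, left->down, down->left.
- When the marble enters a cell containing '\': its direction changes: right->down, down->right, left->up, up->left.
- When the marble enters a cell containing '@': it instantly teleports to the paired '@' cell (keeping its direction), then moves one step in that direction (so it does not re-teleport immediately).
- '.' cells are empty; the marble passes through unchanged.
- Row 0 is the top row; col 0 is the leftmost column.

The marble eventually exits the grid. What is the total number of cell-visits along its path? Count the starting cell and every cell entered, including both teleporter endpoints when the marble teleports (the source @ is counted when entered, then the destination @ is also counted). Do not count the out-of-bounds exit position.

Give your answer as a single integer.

Step 1: enter (3,6), '.' pass, move left to (3,5)
Step 2: enter (3,5), '.' pass, move left to (3,4)
Step 3: enter (3,4), '.' pass, move left to (3,3)
Step 4: enter (3,3), '.' pass, move left to (3,2)
Step 5: enter (3,2), '.' pass, move left to (3,1)
Step 6: enter (3,1), '.' pass, move left to (3,0)
Step 7: enter (3,0), '.' pass, move left to (3,-1)
Step 8: at (3,-1) — EXIT via left edge, pos 3
Path length (cell visits): 7

Answer: 7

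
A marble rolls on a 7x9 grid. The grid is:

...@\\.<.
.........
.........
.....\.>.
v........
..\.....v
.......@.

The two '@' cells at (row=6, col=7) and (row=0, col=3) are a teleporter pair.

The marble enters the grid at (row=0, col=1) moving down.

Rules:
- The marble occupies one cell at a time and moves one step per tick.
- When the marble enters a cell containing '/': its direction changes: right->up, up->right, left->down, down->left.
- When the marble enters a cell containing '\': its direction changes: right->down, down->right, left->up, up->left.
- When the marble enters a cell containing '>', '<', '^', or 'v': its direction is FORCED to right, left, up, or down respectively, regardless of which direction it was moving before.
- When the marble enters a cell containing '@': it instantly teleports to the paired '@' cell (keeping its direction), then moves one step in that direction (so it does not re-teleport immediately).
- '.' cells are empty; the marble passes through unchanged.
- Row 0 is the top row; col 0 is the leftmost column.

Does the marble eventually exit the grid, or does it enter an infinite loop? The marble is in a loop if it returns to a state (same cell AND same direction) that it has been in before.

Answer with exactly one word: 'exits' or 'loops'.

Step 1: enter (0,1), '.' pass, move down to (1,1)
Step 2: enter (1,1), '.' pass, move down to (2,1)
Step 3: enter (2,1), '.' pass, move down to (3,1)
Step 4: enter (3,1), '.' pass, move down to (4,1)
Step 5: enter (4,1), '.' pass, move down to (5,1)
Step 6: enter (5,1), '.' pass, move down to (6,1)
Step 7: enter (6,1), '.' pass, move down to (7,1)
Step 8: at (7,1) — EXIT via bottom edge, pos 1

Answer: exits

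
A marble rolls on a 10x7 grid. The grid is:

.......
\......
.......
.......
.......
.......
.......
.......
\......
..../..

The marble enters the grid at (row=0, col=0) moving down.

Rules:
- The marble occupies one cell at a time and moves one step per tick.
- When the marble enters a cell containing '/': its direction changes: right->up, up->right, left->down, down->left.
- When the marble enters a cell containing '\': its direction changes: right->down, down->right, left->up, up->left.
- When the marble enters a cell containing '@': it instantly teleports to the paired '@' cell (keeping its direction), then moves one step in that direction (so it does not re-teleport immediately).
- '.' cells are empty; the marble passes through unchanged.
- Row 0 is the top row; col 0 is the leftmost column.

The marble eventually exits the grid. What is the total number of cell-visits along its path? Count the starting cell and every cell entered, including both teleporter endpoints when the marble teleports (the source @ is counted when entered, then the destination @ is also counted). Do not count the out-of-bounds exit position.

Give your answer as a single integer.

Answer: 8

Derivation:
Step 1: enter (0,0), '.' pass, move down to (1,0)
Step 2: enter (1,0), '\' deflects down->right, move right to (1,1)
Step 3: enter (1,1), '.' pass, move right to (1,2)
Step 4: enter (1,2), '.' pass, move right to (1,3)
Step 5: enter (1,3), '.' pass, move right to (1,4)
Step 6: enter (1,4), '.' pass, move right to (1,5)
Step 7: enter (1,5), '.' pass, move right to (1,6)
Step 8: enter (1,6), '.' pass, move right to (1,7)
Step 9: at (1,7) — EXIT via right edge, pos 1
Path length (cell visits): 8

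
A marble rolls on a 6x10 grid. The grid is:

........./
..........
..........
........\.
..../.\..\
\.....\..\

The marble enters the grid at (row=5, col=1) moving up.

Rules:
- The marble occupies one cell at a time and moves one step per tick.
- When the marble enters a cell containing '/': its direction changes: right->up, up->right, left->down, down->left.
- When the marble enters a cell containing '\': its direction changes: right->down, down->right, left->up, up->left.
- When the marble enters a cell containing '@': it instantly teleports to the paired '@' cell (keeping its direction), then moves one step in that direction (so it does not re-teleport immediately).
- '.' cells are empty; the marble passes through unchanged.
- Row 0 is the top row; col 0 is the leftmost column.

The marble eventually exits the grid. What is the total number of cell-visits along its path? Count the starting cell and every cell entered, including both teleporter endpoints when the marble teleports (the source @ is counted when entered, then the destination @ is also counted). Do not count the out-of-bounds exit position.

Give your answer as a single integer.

Step 1: enter (5,1), '.' pass, move up to (4,1)
Step 2: enter (4,1), '.' pass, move up to (3,1)
Step 3: enter (3,1), '.' pass, move up to (2,1)
Step 4: enter (2,1), '.' pass, move up to (1,1)
Step 5: enter (1,1), '.' pass, move up to (0,1)
Step 6: enter (0,1), '.' pass, move up to (-1,1)
Step 7: at (-1,1) — EXIT via top edge, pos 1
Path length (cell visits): 6

Answer: 6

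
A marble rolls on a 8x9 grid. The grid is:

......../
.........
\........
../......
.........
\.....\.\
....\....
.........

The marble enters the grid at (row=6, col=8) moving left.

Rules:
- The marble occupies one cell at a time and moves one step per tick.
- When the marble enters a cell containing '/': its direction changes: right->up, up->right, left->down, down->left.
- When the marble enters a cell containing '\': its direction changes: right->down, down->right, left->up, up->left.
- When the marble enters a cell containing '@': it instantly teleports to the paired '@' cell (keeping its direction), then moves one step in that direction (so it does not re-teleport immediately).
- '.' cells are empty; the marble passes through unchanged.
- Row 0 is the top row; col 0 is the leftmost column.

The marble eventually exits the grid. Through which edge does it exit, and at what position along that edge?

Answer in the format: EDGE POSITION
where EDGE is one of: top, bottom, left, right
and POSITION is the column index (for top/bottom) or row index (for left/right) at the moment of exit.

Answer: top 4

Derivation:
Step 1: enter (6,8), '.' pass, move left to (6,7)
Step 2: enter (6,7), '.' pass, move left to (6,6)
Step 3: enter (6,6), '.' pass, move left to (6,5)
Step 4: enter (6,5), '.' pass, move left to (6,4)
Step 5: enter (6,4), '\' deflects left->up, move up to (5,4)
Step 6: enter (5,4), '.' pass, move up to (4,4)
Step 7: enter (4,4), '.' pass, move up to (3,4)
Step 8: enter (3,4), '.' pass, move up to (2,4)
Step 9: enter (2,4), '.' pass, move up to (1,4)
Step 10: enter (1,4), '.' pass, move up to (0,4)
Step 11: enter (0,4), '.' pass, move up to (-1,4)
Step 12: at (-1,4) — EXIT via top edge, pos 4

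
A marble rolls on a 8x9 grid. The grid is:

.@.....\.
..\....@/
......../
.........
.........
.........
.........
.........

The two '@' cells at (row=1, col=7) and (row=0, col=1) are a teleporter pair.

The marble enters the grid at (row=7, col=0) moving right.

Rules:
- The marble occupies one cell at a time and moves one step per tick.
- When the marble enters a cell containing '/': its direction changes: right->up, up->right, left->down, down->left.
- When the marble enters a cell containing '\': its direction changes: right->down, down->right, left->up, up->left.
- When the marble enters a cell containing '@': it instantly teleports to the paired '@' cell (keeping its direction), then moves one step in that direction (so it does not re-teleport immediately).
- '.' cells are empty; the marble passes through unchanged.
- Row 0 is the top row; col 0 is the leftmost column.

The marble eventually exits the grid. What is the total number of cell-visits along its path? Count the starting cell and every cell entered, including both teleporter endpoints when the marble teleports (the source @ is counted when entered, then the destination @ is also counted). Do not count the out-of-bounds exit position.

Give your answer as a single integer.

Answer: 9

Derivation:
Step 1: enter (7,0), '.' pass, move right to (7,1)
Step 2: enter (7,1), '.' pass, move right to (7,2)
Step 3: enter (7,2), '.' pass, move right to (7,3)
Step 4: enter (7,3), '.' pass, move right to (7,4)
Step 5: enter (7,4), '.' pass, move right to (7,5)
Step 6: enter (7,5), '.' pass, move right to (7,6)
Step 7: enter (7,6), '.' pass, move right to (7,7)
Step 8: enter (7,7), '.' pass, move right to (7,8)
Step 9: enter (7,8), '.' pass, move right to (7,9)
Step 10: at (7,9) — EXIT via right edge, pos 7
Path length (cell visits): 9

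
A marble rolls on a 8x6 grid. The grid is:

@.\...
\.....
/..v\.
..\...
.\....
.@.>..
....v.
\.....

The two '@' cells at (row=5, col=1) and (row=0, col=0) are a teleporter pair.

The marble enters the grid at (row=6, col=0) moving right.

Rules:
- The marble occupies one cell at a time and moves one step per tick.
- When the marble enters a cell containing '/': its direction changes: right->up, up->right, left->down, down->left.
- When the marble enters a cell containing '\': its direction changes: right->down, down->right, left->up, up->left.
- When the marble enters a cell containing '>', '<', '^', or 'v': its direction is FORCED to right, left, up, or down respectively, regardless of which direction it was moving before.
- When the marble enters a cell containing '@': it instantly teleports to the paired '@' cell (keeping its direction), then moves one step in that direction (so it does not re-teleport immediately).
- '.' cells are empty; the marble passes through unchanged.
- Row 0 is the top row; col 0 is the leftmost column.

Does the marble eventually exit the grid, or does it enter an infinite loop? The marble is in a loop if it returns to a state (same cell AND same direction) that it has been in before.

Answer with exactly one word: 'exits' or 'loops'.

Step 1: enter (6,0), '.' pass, move right to (6,1)
Step 2: enter (6,1), '.' pass, move right to (6,2)
Step 3: enter (6,2), '.' pass, move right to (6,3)
Step 4: enter (6,3), '.' pass, move right to (6,4)
Step 5: enter (6,4), 'v' forces right->down, move down to (7,4)
Step 6: enter (7,4), '.' pass, move down to (8,4)
Step 7: at (8,4) — EXIT via bottom edge, pos 4

Answer: exits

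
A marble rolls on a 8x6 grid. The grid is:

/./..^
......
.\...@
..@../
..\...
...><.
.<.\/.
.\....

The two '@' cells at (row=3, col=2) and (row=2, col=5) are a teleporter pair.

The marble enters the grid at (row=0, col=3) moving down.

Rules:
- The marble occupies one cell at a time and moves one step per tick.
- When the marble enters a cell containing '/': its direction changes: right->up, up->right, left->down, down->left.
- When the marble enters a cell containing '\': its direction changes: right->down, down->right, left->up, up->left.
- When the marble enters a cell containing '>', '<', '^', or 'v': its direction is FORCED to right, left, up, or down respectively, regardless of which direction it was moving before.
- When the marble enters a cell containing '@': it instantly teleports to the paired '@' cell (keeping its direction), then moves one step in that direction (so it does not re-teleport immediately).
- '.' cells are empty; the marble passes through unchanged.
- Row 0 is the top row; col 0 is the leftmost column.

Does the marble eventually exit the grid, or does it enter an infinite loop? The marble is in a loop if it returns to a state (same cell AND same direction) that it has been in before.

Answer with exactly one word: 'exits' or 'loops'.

Step 1: enter (0,3), '.' pass, move down to (1,3)
Step 2: enter (1,3), '.' pass, move down to (2,3)
Step 3: enter (2,3), '.' pass, move down to (3,3)
Step 4: enter (3,3), '.' pass, move down to (4,3)
Step 5: enter (4,3), '.' pass, move down to (5,3)
Step 6: enter (5,3), '>' forces down->right, move right to (5,4)
Step 7: enter (5,4), '<' forces right->left, move left to (5,3)
Step 8: enter (5,3), '>' forces left->right, move right to (5,4)
Step 9: at (5,4) dir=right — LOOP DETECTED (seen before)

Answer: loops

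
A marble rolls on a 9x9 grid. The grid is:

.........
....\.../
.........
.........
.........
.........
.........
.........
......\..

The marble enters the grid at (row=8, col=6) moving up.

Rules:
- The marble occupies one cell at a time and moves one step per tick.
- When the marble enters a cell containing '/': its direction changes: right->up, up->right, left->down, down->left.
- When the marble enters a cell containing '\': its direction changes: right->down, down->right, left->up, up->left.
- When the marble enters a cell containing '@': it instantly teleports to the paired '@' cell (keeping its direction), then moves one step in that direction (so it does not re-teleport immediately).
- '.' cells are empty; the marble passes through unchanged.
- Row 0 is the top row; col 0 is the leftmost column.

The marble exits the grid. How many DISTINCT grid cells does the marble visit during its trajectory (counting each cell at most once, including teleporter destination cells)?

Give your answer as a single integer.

Step 1: enter (8,6), '\' deflects up->left, move left to (8,5)
Step 2: enter (8,5), '.' pass, move left to (8,4)
Step 3: enter (8,4), '.' pass, move left to (8,3)
Step 4: enter (8,3), '.' pass, move left to (8,2)
Step 5: enter (8,2), '.' pass, move left to (8,1)
Step 6: enter (8,1), '.' pass, move left to (8,0)
Step 7: enter (8,0), '.' pass, move left to (8,-1)
Step 8: at (8,-1) — EXIT via left edge, pos 8
Distinct cells visited: 7 (path length 7)

Answer: 7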